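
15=15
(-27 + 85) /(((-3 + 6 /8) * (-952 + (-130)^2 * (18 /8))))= -232 /333657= -0.00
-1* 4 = -4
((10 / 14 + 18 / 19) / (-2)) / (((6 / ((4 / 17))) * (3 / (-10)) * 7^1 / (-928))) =-120640 / 8379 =-14.40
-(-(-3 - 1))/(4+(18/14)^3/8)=-10976/11705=-0.94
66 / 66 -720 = -719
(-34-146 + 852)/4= 168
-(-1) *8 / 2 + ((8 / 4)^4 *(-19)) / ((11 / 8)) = -217.09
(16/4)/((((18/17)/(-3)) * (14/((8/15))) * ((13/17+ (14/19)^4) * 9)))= -301302152/6654439575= -0.05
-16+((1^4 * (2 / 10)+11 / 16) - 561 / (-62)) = -15039 / 2480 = -6.06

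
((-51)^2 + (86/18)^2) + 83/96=6803201/2592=2624.69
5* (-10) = -50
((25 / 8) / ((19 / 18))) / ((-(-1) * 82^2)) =225 / 511024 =0.00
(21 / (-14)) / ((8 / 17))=-51 / 16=-3.19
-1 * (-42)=42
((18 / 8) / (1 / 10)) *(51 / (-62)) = -2295 / 124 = -18.51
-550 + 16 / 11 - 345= -9829 / 11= -893.55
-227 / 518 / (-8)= 227 / 4144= 0.05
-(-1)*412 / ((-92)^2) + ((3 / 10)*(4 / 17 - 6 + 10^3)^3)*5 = 15325731567058631 / 10395908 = 1474208079.47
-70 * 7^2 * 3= -10290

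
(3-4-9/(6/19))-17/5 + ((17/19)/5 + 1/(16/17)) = -48121/1520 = -31.66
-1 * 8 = -8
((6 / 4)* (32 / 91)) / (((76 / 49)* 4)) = 21 / 247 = 0.09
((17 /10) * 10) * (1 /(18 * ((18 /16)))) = 68 /81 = 0.84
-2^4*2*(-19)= 608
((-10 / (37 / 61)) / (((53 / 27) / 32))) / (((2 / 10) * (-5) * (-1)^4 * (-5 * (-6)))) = 17568 / 1961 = 8.96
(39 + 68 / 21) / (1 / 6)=1774 / 7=253.43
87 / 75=29 / 25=1.16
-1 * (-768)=768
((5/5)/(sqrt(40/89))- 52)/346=-26/173+ sqrt(890)/6920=-0.15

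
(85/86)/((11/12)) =510/473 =1.08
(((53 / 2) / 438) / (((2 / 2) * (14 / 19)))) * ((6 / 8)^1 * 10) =5035 / 8176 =0.62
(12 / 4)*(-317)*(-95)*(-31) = -2800695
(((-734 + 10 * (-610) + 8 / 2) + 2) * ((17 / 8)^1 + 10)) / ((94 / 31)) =-5132949 / 188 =-27302.92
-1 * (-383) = 383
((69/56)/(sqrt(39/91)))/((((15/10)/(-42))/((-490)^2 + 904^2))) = -12159134*sqrt(21) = -55720151.94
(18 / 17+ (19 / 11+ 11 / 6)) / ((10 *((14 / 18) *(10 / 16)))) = 31098 / 32725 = 0.95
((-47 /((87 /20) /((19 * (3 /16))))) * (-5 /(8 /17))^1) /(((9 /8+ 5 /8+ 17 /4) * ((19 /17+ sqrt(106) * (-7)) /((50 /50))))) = -153555815 * sqrt(106) /1671185088 - 24517315 /1671185088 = -0.96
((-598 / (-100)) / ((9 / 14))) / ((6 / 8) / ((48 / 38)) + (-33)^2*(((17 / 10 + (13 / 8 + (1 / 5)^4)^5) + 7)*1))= 261625000000000000000 / 615239444712856756387293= 0.00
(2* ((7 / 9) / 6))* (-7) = -1.81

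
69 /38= 1.82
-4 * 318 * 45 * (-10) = 572400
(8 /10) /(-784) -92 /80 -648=-159042 /245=-649.15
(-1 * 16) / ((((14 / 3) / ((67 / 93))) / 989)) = -530104 / 217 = -2442.88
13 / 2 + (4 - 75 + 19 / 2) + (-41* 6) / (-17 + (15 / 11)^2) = -38.75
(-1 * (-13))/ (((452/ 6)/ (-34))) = -663/ 113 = -5.87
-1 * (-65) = 65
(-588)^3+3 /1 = -203297469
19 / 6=3.17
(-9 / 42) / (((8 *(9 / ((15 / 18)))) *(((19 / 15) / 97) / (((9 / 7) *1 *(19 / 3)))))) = -2425 / 1568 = -1.55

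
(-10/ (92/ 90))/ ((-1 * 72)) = 25/ 184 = 0.14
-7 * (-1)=7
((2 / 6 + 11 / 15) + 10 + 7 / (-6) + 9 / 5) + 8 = 197 / 10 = 19.70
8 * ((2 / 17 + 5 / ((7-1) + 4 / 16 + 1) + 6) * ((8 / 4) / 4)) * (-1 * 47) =-630928 / 493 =-1279.77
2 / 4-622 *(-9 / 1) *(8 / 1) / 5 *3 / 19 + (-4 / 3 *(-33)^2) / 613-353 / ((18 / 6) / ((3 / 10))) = 1377.06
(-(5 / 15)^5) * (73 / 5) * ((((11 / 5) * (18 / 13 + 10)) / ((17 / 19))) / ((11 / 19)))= -3900244 / 1342575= -2.91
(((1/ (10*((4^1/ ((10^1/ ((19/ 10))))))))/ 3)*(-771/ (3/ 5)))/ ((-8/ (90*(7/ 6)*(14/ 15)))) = 314825/ 456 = 690.41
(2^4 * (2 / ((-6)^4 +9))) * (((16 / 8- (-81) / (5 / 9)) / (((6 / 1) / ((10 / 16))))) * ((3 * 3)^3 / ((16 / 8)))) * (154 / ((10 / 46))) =97480.73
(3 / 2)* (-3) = -9 / 2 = -4.50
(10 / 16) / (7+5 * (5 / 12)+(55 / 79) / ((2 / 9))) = 1185 / 23162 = 0.05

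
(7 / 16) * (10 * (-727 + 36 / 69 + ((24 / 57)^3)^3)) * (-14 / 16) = 1320987485519483915 / 474996291130688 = 2781.05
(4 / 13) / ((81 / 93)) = 124 / 351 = 0.35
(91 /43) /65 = 7 /215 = 0.03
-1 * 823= -823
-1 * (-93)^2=-8649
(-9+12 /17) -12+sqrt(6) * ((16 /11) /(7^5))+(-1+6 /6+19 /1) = -1.29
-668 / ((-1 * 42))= 334 / 21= 15.90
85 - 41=44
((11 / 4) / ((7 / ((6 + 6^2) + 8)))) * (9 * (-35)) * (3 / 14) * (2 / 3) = -12375 / 14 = -883.93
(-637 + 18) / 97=-6.38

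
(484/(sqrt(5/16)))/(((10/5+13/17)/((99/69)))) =449.32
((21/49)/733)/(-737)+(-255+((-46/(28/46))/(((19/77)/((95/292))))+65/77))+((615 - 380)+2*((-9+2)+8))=-128967795093/1104211724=-116.80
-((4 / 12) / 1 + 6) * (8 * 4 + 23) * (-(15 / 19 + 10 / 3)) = 12925 / 9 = 1436.11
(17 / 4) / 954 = 17 / 3816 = 0.00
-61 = -61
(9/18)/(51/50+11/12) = 150/581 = 0.26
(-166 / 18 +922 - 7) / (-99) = -8152 / 891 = -9.15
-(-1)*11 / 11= 1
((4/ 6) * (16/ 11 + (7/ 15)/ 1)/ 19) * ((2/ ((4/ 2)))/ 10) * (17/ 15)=5389/ 705375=0.01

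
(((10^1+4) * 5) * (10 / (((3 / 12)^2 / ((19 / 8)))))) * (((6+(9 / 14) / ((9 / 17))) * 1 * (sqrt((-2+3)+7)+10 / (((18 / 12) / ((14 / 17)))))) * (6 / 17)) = 563415.46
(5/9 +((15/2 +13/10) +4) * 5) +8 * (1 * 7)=1085/9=120.56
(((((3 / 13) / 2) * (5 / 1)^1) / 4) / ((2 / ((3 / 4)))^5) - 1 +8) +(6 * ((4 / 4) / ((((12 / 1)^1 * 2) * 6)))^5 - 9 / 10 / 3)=4494886132007 / 670771445760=6.70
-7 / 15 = -0.47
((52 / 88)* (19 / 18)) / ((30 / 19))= 4693 / 11880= 0.40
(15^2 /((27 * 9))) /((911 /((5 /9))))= 125 /221373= 0.00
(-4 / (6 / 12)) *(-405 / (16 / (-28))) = -5670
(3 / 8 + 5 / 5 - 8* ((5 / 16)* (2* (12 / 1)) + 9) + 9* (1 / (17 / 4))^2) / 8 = -16.27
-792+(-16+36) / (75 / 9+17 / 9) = -18171 / 23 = -790.04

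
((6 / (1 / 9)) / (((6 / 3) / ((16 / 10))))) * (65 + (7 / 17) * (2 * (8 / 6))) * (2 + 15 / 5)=242712 / 17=14277.18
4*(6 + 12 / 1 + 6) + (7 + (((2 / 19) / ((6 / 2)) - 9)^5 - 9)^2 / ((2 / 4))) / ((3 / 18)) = 4857401263454614294372917838 / 120677777152297083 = 40251000458.22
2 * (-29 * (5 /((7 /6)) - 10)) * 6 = 1988.57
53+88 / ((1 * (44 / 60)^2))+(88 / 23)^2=1345791 / 5819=231.28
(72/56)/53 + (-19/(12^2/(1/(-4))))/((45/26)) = 208277/4808160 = 0.04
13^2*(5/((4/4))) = 845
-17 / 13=-1.31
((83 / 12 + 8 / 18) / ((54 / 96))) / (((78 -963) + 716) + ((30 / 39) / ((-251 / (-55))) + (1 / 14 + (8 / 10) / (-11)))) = -0.08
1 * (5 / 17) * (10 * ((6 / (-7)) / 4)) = -75 / 119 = -0.63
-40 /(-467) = 40 /467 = 0.09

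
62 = 62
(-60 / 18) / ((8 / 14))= -35 / 6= -5.83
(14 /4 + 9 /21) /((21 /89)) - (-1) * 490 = 148955 /294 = 506.65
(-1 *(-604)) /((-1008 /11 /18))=-1661 /14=-118.64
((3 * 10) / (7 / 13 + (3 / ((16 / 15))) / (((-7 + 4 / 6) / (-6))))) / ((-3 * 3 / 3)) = -19760 / 6329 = -3.12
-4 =-4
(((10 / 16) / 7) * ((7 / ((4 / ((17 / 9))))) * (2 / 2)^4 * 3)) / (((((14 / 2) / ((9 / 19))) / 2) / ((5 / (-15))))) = -85 / 2128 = -0.04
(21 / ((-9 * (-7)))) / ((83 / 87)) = 29 / 83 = 0.35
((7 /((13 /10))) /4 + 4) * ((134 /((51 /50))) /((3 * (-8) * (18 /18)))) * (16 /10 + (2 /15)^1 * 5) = -46565 /702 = -66.33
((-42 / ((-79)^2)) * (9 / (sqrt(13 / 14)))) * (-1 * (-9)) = -3402 * sqrt(182) / 81133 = -0.57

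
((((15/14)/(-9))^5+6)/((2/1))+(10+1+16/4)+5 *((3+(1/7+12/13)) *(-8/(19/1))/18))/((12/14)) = 1131403595869/55338401664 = 20.45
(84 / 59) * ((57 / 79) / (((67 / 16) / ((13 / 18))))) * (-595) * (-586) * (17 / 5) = 65590126784 / 312287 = 210031.56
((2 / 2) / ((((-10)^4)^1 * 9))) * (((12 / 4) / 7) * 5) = 1 / 42000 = 0.00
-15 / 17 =-0.88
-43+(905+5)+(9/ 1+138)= 1014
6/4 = 3/2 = 1.50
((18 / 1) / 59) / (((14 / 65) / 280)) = 396.61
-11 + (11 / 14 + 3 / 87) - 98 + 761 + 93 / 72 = 654.11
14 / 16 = 7 / 8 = 0.88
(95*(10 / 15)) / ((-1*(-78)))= 95 / 117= 0.81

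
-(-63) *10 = 630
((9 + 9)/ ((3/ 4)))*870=20880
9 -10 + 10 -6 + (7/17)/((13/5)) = 698/221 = 3.16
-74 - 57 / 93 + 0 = -2313 / 31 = -74.61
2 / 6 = 1 / 3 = 0.33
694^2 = 481636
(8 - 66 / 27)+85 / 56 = 3565 / 504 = 7.07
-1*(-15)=15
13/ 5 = 2.60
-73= -73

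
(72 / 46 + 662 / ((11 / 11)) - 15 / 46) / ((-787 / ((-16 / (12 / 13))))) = 793234 / 54303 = 14.61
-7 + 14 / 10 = -28 / 5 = -5.60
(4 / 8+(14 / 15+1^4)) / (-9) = -73 / 270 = -0.27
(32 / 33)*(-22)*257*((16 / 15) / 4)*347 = -22829824 / 45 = -507329.42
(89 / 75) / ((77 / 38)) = 3382 / 5775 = 0.59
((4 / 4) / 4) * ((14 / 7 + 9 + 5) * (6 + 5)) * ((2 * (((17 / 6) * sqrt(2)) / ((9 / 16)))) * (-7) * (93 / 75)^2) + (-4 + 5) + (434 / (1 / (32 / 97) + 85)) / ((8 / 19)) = 35801 / 2817 - 80508736 * sqrt(2) / 16875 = -6734.35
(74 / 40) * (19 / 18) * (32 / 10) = 1406 / 225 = 6.25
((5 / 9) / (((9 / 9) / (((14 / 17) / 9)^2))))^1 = 980 / 210681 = 0.00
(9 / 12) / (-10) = -3 / 40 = -0.08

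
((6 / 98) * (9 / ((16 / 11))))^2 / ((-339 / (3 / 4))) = -88209 / 277824512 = -0.00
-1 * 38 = -38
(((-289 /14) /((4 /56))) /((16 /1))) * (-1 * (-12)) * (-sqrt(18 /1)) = 2601 * sqrt(2) /4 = 919.59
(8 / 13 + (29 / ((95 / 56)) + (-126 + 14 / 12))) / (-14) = 793783 / 103740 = 7.65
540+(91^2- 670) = 8151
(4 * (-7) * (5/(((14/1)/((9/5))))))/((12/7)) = -10.50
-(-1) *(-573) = -573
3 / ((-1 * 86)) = -3 / 86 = -0.03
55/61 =0.90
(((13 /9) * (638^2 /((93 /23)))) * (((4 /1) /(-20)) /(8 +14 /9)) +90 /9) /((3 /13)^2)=-10250378632 /179955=-56960.79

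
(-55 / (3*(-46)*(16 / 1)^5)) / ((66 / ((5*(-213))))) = -1775 / 289406976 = -0.00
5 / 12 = 0.42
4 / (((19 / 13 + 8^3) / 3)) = 52 / 2225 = 0.02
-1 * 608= -608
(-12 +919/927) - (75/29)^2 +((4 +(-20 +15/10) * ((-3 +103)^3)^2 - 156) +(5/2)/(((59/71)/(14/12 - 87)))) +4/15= -17018820810393417945209/919936260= -18500000000427.66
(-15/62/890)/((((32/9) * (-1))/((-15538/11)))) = -209763/1942336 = -0.11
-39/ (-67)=39/ 67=0.58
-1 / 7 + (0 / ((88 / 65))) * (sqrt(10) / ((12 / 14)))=-1 / 7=-0.14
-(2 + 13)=-15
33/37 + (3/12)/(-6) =0.85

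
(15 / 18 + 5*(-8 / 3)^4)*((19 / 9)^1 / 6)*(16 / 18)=1561610 / 19683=79.34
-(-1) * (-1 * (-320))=320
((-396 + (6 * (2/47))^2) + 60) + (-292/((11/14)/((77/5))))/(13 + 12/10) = -115900424/156839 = -738.98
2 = 2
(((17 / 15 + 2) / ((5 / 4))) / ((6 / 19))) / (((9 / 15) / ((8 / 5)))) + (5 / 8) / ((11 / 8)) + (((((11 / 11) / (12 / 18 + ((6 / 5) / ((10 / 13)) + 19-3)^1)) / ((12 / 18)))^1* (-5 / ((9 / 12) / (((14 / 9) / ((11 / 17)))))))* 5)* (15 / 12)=135790406 / 10149975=13.38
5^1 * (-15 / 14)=-75 / 14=-5.36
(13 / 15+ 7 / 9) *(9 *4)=296 / 5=59.20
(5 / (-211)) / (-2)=5 / 422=0.01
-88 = -88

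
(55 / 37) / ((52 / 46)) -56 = -52607 / 962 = -54.69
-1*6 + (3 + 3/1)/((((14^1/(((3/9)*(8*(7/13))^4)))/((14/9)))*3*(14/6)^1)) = 1267562/257049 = 4.93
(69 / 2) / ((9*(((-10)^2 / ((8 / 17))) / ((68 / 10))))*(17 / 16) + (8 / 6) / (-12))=19872 / 172061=0.12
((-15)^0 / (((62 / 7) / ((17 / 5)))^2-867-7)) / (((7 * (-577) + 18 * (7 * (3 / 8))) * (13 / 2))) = 8092 / 182078523471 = 0.00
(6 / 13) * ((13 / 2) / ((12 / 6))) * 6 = 9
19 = 19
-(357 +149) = -506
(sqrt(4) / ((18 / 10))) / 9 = 10 / 81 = 0.12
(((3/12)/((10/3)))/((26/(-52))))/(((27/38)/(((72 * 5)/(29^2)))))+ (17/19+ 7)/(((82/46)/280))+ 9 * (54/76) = 1633072475/1310278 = 1246.36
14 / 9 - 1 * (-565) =5099 / 9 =566.56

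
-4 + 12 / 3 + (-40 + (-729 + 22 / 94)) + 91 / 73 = -2633359 / 3431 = -767.52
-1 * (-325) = 325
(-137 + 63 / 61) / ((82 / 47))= -194909 / 2501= -77.93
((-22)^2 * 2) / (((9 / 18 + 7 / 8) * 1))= 704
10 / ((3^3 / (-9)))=-10 / 3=-3.33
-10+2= -8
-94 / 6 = -47 / 3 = -15.67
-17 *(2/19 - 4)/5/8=629/380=1.66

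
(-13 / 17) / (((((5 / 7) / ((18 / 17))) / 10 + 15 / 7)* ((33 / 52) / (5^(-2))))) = -56784 / 2603975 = -0.02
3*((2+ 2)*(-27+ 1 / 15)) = -1616 / 5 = -323.20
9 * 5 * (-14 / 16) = -315 / 8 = -39.38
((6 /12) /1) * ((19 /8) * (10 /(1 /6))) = 285 /4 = 71.25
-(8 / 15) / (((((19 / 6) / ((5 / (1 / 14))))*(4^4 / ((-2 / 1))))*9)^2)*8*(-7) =1715 / 155952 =0.01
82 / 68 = 41 / 34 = 1.21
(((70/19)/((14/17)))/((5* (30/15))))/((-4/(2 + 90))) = -391/38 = -10.29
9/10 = 0.90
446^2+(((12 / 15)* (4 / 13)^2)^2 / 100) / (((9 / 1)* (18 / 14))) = 287612768729668 / 1445900625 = 198916.00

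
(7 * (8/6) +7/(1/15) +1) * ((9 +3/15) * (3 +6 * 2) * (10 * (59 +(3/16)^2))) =300673135/32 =9396035.47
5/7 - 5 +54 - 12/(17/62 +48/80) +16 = 98620/1897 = 51.99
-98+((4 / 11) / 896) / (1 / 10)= -120731 / 1232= -98.00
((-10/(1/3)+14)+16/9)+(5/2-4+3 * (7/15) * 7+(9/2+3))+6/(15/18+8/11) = 25133/4635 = 5.42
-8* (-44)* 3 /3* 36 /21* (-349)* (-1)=1474176 /7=210596.57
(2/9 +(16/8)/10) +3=154/45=3.42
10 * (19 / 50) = 19 / 5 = 3.80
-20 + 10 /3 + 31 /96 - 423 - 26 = -14891 /32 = -465.34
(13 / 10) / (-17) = -13 / 170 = -0.08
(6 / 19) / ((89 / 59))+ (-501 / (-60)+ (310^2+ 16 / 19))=3250419957 / 33820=96109.40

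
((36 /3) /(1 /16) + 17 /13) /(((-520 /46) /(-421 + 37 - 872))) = 18148886 /845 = 21477.97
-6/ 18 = -1/ 3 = -0.33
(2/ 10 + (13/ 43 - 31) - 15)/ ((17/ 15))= -29346/ 731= -40.15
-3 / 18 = -1 / 6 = -0.17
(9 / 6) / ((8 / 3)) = 9 / 16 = 0.56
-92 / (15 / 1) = -6.13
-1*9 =-9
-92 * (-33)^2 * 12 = -1202256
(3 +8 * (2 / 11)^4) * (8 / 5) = 352408 / 73205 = 4.81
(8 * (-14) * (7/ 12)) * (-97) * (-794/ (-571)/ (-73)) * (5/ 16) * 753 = -2368110955/ 83366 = -28406.20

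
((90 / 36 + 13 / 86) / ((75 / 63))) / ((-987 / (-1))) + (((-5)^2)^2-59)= 566.00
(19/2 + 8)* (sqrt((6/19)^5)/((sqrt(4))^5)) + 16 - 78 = -62 + 315* sqrt(114)/109744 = -61.97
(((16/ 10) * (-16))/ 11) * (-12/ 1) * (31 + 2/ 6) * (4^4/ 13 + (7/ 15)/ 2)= 187001344/ 10725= 17436.02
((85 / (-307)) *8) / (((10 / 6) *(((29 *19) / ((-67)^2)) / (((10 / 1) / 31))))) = -18315120 / 5243867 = -3.49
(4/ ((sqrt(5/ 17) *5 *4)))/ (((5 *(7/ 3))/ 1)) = 3 *sqrt(85)/ 875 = 0.03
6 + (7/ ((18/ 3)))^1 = 43/ 6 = 7.17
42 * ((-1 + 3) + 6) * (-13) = -4368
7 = 7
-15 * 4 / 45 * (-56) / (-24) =-28 / 9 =-3.11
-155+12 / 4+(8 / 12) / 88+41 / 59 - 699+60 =-6154837 / 7788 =-790.30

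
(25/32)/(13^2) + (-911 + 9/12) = -910.25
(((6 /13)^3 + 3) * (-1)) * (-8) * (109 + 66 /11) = 6262440 /2197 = 2850.45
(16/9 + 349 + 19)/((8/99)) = 4576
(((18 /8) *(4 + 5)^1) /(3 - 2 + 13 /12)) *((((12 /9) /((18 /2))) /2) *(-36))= -25.92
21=21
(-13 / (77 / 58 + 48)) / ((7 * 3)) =-754 / 60081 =-0.01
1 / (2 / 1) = 1 / 2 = 0.50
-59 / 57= -1.04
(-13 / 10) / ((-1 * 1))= 13 / 10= 1.30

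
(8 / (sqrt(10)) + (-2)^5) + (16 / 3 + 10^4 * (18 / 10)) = 4 * sqrt(10) / 5 + 53920 / 3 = 17975.86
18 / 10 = 9 / 5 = 1.80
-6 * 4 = -24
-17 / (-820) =17 / 820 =0.02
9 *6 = 54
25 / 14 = 1.79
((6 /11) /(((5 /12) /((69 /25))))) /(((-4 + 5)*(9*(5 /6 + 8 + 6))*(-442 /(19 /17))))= -31464 /459762875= -0.00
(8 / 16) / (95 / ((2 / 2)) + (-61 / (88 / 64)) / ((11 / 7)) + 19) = 121 / 20756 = 0.01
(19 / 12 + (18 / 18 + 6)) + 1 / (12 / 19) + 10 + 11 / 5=671 / 30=22.37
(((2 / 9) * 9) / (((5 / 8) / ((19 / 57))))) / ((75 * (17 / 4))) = 64 / 19125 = 0.00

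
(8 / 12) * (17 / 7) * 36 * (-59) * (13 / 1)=-312936 / 7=-44705.14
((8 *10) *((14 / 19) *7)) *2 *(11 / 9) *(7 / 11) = 109760 / 171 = 641.87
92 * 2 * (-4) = -736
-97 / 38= -2.55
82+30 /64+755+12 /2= 26991 /32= 843.47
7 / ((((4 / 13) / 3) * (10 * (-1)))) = -273 / 40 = -6.82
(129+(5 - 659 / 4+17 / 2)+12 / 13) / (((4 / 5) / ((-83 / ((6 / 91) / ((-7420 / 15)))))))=-1195230295 / 72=-16600420.76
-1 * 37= -37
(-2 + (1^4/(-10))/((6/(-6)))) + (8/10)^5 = -9827/6250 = -1.57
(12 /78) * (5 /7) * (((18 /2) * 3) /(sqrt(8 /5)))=135 * sqrt(10) /182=2.35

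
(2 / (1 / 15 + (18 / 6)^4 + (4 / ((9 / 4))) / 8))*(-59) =-45 / 31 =-1.45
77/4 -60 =-163/4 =-40.75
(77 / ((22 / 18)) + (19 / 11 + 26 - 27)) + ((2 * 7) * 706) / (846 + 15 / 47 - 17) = 16216803 / 214379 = 75.65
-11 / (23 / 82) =-902 / 23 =-39.22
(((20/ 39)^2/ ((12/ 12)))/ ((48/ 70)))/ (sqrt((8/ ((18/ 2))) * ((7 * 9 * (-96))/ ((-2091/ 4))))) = 125 * sqrt(4879)/ 73008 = 0.12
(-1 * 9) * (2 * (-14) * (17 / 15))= 1428 / 5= 285.60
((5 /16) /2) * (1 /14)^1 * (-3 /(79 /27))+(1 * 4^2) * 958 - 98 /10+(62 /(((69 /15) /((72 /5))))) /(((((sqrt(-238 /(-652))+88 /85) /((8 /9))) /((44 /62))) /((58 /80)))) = 104673086862354769 /6775743011520 - 14750560 * sqrt(38794) /38289687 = 15372.33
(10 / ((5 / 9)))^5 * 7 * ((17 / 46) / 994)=8030664 / 1633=4917.74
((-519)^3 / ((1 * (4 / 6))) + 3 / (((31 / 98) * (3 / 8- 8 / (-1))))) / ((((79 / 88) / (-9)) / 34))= 11728269189509400 / 164083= 71477661851.07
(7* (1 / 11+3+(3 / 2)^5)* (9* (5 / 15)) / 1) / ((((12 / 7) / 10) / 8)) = 921445 / 88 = 10470.97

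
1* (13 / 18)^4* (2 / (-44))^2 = 28561 / 50808384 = 0.00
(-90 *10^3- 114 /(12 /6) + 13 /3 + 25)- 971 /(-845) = -90026.52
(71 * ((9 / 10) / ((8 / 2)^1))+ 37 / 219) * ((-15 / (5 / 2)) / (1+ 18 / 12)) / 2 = -141421 / 7300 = -19.37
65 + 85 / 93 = 6130 / 93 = 65.91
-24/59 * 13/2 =-156/59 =-2.64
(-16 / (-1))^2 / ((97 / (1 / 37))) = 256 / 3589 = 0.07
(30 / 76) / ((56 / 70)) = 75 / 152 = 0.49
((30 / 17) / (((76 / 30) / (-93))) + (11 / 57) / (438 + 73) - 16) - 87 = -83079215 / 495159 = -167.78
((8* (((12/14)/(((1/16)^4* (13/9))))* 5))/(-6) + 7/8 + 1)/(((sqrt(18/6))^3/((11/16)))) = -692055155* sqrt(3)/34944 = -34302.73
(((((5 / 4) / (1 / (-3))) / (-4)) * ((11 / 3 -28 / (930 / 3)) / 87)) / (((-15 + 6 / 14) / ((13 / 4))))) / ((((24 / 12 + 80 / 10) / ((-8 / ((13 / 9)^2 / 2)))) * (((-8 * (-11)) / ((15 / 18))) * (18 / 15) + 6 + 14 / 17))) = 74835 / 1516131136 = 0.00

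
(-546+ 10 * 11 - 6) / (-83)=442 / 83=5.33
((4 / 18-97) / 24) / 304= -871 / 65664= -0.01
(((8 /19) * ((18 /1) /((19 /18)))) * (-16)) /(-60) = 3456 /1805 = 1.91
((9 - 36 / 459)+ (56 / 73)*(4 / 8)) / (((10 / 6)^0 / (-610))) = -21132230 / 3723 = -5676.13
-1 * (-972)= 972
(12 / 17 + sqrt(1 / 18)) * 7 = 6.59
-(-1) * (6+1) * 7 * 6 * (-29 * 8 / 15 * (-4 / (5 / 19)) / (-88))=-785.43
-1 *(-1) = 1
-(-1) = 1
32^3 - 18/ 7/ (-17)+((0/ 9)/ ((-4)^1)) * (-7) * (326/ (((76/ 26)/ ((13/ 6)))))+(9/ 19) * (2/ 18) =74088909/ 2261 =32768.20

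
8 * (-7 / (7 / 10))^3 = -8000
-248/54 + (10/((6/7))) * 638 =200846/27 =7438.74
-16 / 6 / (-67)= 8 / 201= 0.04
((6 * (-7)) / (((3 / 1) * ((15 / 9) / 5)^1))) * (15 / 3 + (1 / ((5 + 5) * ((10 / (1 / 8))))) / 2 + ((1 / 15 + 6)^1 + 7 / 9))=-1193983 / 2400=-497.49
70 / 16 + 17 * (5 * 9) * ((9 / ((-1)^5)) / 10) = -5473 / 8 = -684.12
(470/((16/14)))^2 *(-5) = -13530125/16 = -845632.81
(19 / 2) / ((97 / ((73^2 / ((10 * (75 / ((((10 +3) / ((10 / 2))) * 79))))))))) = 103984777 / 727500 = 142.93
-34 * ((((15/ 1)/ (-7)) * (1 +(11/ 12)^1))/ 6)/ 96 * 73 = 142715/ 8064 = 17.70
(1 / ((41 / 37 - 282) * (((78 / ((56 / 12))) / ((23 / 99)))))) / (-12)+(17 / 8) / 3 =2046507937 / 2889170856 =0.71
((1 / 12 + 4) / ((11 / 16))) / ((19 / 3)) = 196 / 209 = 0.94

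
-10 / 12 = -5 / 6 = -0.83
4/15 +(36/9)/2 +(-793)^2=9432769/15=628851.27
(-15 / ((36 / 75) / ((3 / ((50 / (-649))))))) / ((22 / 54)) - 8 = 23831 / 8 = 2978.88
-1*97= -97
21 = 21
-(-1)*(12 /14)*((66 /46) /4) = 99 /322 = 0.31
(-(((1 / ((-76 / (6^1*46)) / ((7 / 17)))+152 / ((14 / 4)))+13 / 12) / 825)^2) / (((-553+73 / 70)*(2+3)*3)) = 2179489225 / 6637249042195464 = 0.00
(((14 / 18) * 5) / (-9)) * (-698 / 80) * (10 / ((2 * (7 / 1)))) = 1745 / 648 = 2.69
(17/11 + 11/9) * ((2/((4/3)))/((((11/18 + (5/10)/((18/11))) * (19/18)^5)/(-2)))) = -2070966528/299607979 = -6.91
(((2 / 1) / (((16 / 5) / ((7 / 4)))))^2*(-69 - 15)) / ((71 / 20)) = -128625 / 4544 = -28.31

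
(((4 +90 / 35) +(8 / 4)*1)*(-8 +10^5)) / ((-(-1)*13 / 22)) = 131989440 / 91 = 1450433.41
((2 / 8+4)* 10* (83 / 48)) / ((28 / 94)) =331585 / 1344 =246.72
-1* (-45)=45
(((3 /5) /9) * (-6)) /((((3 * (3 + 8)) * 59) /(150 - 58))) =-184 /9735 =-0.02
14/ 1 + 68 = 82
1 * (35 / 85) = 7 / 17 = 0.41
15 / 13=1.15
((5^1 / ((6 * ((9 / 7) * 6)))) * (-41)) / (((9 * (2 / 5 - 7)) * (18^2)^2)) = 0.00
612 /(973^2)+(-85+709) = 590759508 /946729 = 624.00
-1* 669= -669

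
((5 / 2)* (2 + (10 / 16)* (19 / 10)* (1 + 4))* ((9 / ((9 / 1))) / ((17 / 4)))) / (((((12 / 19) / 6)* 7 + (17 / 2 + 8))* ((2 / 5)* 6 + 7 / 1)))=12065 / 418676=0.03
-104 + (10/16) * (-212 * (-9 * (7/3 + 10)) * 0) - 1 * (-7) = -97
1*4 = 4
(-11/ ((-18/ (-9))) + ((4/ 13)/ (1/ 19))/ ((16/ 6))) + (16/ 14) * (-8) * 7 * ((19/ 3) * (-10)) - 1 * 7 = 157678/ 39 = 4043.03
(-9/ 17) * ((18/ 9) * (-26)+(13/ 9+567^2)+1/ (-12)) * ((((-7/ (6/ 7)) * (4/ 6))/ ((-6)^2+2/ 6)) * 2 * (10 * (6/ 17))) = 333539570/ 1853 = 179999.77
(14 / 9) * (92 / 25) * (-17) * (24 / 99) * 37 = -6481216 / 7425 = -872.89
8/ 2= 4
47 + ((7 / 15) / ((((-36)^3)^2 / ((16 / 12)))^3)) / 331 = 1015420471390585795377777963171847 / 21604690880650761603782509854720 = 47.00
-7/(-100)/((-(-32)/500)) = 35/32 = 1.09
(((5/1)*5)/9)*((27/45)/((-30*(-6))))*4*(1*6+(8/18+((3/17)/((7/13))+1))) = 8324/28917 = 0.29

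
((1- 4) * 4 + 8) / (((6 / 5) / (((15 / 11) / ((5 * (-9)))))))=10 / 99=0.10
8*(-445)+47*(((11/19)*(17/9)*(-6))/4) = -414629/114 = -3637.10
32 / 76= 8 / 19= 0.42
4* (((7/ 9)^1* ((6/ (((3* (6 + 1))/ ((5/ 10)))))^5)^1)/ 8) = 1/ 43218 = 0.00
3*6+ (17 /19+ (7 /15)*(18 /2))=2194 /95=23.09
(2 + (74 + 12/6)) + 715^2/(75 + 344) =543907/419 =1298.11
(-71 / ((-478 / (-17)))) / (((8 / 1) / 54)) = -32589 / 1912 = -17.04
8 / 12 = 2 / 3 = 0.67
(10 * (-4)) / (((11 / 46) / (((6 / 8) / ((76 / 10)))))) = -3450 / 209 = -16.51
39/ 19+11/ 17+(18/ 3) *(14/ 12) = 3133/ 323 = 9.70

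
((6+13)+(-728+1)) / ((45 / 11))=-2596 / 15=-173.07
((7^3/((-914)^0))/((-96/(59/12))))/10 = -20237/11520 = -1.76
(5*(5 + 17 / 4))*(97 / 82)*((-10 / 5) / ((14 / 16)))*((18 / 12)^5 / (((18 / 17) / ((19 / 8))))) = -156498345 / 73472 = -2130.04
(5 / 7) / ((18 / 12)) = 0.48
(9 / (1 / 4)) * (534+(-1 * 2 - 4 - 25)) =18108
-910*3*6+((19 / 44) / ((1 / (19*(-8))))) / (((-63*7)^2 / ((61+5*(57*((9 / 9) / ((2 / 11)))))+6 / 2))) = -35042764523 / 2139291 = -16380.55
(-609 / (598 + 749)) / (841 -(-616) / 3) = -609 / 1409411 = -0.00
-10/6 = -5/3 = -1.67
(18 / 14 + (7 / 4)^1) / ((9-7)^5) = 85 / 896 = 0.09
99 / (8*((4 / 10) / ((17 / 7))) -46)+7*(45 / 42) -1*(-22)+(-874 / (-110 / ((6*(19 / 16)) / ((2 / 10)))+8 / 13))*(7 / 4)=645.93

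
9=9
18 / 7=2.57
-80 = -80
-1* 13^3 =-2197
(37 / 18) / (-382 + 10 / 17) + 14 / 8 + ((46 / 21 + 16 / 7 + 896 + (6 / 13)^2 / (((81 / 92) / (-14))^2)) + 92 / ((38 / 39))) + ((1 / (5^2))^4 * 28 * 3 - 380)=55654454085049413821 / 83003978728125000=670.50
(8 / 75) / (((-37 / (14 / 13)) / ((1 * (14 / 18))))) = -0.00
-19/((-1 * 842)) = 19/842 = 0.02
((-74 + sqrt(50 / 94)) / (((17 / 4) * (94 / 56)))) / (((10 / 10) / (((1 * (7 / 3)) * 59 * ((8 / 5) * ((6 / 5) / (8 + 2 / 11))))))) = -331.80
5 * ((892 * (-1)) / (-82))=2230 / 41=54.39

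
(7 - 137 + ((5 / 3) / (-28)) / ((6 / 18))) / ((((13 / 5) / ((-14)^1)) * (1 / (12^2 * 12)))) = 15746400 / 13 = 1211261.54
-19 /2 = -9.50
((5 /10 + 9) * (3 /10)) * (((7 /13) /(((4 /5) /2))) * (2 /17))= 399 /884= 0.45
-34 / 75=-0.45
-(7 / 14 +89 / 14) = -48 / 7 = -6.86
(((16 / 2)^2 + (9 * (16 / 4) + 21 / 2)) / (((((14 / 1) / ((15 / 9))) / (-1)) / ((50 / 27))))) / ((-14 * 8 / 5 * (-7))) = -138125 / 889056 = -0.16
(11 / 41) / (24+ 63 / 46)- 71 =-3396631 / 47847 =-70.99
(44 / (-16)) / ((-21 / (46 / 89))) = 0.07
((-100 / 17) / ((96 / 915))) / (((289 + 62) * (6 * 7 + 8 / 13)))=-7625 / 2034288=-0.00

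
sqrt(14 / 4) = sqrt(14) / 2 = 1.87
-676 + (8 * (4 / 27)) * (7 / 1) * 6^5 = 63836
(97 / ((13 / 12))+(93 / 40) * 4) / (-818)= -12849 / 106340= -0.12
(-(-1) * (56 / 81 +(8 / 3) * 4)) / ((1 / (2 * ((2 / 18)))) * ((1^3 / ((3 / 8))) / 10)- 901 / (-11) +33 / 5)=25300 / 199827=0.13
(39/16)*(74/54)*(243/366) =4329/1952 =2.22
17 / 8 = 2.12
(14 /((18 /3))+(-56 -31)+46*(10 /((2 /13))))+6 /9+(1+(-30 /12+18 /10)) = 29063 /10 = 2906.30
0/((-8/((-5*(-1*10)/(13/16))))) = 0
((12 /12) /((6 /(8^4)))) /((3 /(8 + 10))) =4096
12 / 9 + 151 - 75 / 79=35878 / 237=151.38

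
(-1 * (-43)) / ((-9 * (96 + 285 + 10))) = -43 / 3519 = -0.01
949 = 949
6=6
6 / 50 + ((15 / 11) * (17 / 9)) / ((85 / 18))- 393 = -107892 / 275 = -392.33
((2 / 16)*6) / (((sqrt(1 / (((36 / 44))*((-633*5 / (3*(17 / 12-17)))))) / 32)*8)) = 18*sqrt(53805) / 187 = 22.33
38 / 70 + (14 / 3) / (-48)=1123 / 2520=0.45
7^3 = 343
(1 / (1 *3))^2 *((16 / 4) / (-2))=-2 / 9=-0.22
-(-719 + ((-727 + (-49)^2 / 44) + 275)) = 49123 / 44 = 1116.43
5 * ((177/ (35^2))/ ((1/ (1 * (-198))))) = -35046/ 245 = -143.04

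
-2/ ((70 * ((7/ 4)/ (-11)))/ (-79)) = -3476/ 245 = -14.19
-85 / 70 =-1.21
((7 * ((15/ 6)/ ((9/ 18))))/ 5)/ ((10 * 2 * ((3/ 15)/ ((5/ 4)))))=35/ 16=2.19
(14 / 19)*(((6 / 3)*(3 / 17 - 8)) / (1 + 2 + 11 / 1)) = -14 / 17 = -0.82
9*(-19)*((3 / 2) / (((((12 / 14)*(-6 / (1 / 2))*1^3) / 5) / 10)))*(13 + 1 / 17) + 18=1108449 / 68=16300.72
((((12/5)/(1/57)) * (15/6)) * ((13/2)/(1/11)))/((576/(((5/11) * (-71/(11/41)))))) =-3595085/704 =-5106.65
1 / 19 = 0.05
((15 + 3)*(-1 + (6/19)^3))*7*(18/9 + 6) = -6696144/6859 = -976.26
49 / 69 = 0.71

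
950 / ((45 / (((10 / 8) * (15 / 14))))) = 2375 / 84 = 28.27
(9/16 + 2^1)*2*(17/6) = 14.52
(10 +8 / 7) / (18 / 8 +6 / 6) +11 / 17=4.08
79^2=6241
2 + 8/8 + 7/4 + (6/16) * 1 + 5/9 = 409/72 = 5.68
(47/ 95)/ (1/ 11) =5.44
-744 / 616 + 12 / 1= 831 / 77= 10.79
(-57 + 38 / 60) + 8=-1451 / 30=-48.37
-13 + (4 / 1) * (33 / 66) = -11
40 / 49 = 0.82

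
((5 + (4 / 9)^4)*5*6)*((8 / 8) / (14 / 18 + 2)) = 66122 / 1215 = 54.42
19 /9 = 2.11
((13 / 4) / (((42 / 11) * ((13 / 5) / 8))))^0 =1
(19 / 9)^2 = 361 / 81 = 4.46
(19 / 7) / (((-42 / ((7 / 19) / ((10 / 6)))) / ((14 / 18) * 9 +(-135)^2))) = -9116 / 35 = -260.46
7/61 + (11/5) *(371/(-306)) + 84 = 7601489/93330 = 81.45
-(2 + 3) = -5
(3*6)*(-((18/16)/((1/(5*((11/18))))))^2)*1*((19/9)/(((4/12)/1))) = -1347.07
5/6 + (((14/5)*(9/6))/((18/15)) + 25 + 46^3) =292096/3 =97365.33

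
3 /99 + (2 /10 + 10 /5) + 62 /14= 7691 /1155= 6.66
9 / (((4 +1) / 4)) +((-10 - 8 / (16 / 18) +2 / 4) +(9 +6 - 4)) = -3 / 10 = -0.30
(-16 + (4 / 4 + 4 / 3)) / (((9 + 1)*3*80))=-41 / 7200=-0.01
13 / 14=0.93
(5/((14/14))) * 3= 15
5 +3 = 8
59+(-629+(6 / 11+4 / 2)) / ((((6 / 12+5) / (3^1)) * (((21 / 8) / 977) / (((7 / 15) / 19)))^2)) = -280066933189 / 9828225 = -28496.19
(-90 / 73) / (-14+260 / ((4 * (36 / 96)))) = -135 / 17447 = -0.01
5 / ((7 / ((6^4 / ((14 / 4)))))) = 12960 / 49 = 264.49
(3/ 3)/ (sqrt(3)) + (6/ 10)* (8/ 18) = 4/ 15 + sqrt(3)/ 3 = 0.84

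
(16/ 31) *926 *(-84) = -1244544/ 31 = -40146.58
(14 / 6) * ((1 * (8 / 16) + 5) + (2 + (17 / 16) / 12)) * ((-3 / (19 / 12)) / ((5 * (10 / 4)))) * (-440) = 112189 / 95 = 1180.94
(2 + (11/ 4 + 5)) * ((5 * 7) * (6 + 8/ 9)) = 14105/ 6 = 2350.83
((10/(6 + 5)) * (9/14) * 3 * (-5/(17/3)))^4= 16815125390625/2936017137361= 5.73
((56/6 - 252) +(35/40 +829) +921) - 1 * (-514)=48533/24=2022.21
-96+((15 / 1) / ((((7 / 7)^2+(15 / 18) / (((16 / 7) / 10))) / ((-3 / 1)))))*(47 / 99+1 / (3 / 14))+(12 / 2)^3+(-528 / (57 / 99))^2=744782602728 / 885533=841055.73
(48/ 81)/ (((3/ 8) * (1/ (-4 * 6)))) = -1024/ 27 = -37.93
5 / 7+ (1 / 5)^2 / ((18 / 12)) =389 / 525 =0.74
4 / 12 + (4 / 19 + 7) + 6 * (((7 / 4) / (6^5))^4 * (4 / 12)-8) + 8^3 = 4192862999552540586547 / 8891777326233157632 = 471.54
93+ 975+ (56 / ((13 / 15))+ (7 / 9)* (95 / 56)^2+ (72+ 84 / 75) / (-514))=382139959301 / 336772800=1134.71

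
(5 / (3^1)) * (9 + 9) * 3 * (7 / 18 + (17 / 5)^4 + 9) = 1609003 / 125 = 12872.02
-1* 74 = -74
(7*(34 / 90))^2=14161 / 2025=6.99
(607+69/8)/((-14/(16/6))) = -117.26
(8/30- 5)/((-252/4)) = 71/945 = 0.08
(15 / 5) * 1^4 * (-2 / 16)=-3 / 8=-0.38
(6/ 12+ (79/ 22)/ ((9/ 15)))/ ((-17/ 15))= -1070/ 187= -5.72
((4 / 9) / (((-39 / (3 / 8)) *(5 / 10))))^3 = -1 / 1601613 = -0.00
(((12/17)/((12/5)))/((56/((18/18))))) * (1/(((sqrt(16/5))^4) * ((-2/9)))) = -1125/487424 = -0.00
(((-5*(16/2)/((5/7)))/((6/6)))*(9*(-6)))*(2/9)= 672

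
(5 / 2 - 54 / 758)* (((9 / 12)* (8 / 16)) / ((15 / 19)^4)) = 239920961 / 102330000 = 2.34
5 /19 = 0.26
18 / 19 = 0.95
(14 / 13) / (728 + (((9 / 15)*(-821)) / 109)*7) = 0.00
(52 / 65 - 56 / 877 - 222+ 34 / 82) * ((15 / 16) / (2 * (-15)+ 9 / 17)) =674991409 / 96077104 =7.03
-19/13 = -1.46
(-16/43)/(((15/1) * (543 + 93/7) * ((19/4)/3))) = -224/7953495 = -0.00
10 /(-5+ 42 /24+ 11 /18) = -72 /19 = -3.79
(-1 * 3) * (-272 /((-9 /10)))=-2720 /3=-906.67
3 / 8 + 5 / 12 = 19 / 24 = 0.79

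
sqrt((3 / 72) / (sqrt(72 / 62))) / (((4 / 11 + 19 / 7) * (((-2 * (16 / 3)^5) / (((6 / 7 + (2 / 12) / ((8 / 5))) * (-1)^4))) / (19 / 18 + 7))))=-515185 * 31^(1 / 4) / 21206401024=-0.00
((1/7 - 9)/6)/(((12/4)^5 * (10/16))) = -248/25515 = -0.01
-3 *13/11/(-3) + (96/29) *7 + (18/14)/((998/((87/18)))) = 108576221/4457068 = 24.36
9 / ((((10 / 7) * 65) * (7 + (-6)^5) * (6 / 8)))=-42 / 2524925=-0.00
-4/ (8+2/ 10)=-0.49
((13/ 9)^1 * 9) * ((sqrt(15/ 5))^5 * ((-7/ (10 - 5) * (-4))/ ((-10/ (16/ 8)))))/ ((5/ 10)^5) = -104832 * sqrt(3)/ 25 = -7262.97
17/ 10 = 1.70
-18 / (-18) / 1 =1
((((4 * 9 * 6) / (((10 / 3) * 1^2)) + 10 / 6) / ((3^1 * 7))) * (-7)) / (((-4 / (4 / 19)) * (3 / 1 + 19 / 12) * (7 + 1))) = 997 / 31350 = 0.03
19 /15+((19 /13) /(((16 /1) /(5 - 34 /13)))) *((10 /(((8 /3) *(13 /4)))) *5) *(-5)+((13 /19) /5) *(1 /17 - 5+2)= -922957951 /170311440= -5.42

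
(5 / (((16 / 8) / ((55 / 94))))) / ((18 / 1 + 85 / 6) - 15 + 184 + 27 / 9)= 33 / 4606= 0.01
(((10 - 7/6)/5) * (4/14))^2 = 2809/11025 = 0.25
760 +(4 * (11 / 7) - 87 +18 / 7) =4773 / 7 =681.86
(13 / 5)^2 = 169 / 25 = 6.76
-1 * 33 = -33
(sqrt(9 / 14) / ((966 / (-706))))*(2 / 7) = -353*sqrt(14) / 7889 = -0.17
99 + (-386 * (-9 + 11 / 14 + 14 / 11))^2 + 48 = 42567576052 / 5929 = 7179554.07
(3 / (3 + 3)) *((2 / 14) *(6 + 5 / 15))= 0.45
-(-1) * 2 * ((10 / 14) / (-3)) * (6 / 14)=-10 / 49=-0.20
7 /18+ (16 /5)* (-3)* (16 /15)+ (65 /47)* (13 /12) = -353327 /42300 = -8.35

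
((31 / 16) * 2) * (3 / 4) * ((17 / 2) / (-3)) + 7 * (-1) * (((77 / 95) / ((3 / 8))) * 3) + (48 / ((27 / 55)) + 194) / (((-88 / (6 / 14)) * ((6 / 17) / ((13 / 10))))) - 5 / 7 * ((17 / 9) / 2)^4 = -182533227293 / 3071597760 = -59.43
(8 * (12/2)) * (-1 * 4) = -192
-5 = -5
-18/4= -4.50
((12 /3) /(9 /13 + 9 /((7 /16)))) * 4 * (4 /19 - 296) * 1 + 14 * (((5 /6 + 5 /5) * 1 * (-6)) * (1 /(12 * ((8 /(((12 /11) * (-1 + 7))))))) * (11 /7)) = -3515737 /14706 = -239.07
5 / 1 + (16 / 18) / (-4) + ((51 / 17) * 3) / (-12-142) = 4.72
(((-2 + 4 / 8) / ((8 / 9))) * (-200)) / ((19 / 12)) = 4050 / 19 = 213.16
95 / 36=2.64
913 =913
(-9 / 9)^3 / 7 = -1 / 7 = -0.14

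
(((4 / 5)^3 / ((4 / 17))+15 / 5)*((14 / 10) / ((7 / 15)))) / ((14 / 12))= 13.31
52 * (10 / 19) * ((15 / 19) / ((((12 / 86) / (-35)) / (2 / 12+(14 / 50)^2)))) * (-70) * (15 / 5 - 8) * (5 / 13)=-193633300 / 1083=-178793.44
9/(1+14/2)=9/8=1.12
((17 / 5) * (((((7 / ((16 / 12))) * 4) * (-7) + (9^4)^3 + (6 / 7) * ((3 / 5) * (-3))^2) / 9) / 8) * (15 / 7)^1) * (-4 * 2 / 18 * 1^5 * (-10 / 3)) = 280075956867304 / 6615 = 42339524847.67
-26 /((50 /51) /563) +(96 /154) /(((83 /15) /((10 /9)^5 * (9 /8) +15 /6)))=-158092456681 /10588725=-14930.26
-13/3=-4.33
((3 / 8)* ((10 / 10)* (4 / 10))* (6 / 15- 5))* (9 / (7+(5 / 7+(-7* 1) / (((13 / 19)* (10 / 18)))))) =6279 / 10820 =0.58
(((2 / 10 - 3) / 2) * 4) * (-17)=476 / 5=95.20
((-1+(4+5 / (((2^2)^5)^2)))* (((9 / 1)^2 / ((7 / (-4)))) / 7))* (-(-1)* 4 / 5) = -254804373 / 16056320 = -15.87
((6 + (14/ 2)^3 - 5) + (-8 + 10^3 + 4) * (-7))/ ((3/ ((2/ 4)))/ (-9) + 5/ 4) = -11362.29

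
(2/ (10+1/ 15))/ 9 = 10/ 453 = 0.02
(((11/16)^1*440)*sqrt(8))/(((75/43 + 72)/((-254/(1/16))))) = -105724960*sqrt(2)/3171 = -47151.58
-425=-425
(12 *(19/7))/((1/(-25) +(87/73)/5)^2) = 189845625/229327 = 827.84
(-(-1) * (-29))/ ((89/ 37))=-1073/ 89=-12.06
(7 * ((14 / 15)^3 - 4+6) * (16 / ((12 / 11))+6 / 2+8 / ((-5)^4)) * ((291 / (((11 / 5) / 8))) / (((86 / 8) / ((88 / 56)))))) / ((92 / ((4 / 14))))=488440172512 / 2920640625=167.24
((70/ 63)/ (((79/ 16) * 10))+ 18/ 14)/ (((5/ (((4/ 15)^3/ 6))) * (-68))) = -3064/ 251960625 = -0.00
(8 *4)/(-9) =-32/9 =-3.56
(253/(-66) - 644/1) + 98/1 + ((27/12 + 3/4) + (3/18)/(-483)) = -546.83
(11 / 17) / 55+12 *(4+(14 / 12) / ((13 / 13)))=5271 / 85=62.01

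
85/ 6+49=379/ 6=63.17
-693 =-693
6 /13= 0.46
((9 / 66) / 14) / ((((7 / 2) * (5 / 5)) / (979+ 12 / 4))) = 1473 / 539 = 2.73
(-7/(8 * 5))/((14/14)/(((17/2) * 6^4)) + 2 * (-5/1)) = 1377/78685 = 0.02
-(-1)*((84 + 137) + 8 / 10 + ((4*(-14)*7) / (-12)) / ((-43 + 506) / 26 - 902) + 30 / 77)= 5898663101 / 26552295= 222.15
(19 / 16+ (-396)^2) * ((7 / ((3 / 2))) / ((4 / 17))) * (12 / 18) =298579925 / 144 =2073471.70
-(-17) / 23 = 17 / 23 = 0.74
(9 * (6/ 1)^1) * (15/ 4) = 405/ 2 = 202.50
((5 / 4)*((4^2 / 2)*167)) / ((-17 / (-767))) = 1280890 / 17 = 75346.47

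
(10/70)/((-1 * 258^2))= -1/465948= -0.00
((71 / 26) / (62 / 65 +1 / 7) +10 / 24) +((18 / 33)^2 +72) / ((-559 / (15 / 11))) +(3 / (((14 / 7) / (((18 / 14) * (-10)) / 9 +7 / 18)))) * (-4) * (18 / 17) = 4949348529287 / 530174232588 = 9.34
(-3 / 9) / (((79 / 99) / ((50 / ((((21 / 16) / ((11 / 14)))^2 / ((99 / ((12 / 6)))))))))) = -70276800 / 189679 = -370.50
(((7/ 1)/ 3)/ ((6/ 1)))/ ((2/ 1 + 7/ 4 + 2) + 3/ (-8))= 0.07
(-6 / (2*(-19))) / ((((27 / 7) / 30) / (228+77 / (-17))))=274.44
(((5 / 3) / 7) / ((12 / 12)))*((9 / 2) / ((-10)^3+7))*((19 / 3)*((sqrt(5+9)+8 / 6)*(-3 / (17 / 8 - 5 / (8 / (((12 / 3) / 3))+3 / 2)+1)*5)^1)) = 7600 / 136703+5700*sqrt(14) / 136703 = 0.21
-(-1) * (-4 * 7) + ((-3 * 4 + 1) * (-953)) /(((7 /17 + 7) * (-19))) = -245243 /2394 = -102.44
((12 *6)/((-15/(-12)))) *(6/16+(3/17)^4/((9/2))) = 9025452/417605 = 21.61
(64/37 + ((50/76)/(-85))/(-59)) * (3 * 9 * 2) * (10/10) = 65865987/705109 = 93.41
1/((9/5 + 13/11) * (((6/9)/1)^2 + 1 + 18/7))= 315/3772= 0.08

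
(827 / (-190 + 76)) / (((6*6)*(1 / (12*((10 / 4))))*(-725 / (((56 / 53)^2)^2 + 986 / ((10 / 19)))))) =15.63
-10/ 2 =-5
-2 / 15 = -0.13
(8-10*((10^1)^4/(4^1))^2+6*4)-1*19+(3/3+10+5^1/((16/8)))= -124999947/2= -62499973.50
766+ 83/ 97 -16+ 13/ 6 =438259/ 582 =753.02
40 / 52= 10 / 13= 0.77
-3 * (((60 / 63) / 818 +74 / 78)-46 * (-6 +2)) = -20650949 / 37219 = -554.85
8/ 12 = 2/ 3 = 0.67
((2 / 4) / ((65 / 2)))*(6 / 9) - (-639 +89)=107252 / 195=550.01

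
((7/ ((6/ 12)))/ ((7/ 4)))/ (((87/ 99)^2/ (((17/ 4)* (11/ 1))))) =407286/ 841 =484.29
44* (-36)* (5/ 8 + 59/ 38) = -65538/ 19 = -3449.37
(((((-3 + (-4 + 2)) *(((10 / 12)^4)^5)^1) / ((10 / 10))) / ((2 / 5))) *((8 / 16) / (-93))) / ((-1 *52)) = -2384185791015625 / 70724728864578207744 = -0.00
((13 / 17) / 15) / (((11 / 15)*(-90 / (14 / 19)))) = -91 / 159885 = -0.00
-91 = -91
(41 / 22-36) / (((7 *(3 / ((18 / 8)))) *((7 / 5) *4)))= -11265 / 17248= -0.65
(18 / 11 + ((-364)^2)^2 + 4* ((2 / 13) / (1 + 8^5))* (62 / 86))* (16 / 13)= 5145179297976814112 / 238132323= 21606387714.01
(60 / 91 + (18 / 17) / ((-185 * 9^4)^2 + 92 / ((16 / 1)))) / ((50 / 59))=177323261797326354 / 227915491857897025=0.78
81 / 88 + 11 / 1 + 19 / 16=2307 / 176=13.11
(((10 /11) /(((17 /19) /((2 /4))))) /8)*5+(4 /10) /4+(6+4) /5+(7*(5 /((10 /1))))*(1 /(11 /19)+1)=89483 /7480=11.96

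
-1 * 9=-9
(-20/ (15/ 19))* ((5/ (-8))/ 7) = 95/ 42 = 2.26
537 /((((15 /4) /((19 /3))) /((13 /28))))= 44213 /105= 421.08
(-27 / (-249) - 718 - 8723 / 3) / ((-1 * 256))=14.16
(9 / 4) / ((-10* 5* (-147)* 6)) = 1 / 19600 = 0.00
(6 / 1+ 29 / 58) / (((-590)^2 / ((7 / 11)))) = 91 / 7658200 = 0.00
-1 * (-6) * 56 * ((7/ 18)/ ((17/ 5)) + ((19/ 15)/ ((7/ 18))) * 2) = 567944/ 255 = 2227.23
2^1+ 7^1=9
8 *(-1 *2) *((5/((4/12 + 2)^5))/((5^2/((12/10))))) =-23328/420175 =-0.06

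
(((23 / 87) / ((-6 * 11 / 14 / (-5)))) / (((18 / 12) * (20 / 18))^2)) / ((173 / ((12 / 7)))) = 276 / 275935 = 0.00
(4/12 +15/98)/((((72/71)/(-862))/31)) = -135654233/10584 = -12816.92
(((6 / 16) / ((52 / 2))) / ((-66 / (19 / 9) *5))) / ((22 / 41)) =-779 / 4530240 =-0.00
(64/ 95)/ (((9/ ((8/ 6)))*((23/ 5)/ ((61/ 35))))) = 15616/ 412965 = 0.04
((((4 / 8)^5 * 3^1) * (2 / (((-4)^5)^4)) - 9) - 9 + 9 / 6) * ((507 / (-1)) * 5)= 735837161772802635 / 17592186044416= 41827.50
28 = 28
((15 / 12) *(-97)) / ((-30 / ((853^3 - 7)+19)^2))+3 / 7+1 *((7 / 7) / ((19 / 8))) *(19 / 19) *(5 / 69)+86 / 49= 800098497891864807741277 / 513912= 1556878410879420616.26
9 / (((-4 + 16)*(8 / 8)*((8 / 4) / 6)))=9 / 4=2.25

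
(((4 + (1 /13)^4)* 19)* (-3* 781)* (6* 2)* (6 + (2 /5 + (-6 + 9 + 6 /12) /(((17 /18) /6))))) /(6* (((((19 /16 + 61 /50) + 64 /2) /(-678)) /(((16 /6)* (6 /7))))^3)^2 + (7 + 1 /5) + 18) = -33052298317588922860796155460480177012736000000000000 /13612240956018424326621639557535209469438411017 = -2428130.56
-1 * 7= -7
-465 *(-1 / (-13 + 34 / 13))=-44.78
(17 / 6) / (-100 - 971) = -1 / 378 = -0.00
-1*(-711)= 711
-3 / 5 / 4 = -3 / 20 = -0.15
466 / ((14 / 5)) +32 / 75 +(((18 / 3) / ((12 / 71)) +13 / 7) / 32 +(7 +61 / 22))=65713171 / 369600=177.80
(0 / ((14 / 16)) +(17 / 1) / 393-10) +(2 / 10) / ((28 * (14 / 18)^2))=-9.94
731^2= 534361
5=5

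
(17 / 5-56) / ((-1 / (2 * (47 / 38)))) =12361 / 95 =130.12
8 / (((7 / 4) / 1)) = 32 / 7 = 4.57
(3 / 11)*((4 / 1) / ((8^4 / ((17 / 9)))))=0.00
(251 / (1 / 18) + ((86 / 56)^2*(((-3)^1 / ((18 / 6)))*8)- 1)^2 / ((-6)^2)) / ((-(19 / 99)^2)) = -1705223936889 / 13868176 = -122959.50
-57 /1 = -57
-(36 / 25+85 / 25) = -121 / 25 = -4.84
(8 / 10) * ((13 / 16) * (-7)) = -91 / 20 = -4.55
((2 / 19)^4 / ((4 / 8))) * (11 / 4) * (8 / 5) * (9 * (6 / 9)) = 4224 / 651605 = 0.01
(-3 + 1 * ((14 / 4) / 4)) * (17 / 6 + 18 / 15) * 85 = -34969 / 48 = -728.52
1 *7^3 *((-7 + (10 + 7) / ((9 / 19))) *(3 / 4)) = 22295 / 3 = 7431.67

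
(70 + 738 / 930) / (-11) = -10973 / 1705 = -6.44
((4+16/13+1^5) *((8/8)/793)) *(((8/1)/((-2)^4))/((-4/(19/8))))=-1539/659776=-0.00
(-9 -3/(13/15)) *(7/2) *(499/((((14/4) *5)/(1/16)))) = -40419/520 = -77.73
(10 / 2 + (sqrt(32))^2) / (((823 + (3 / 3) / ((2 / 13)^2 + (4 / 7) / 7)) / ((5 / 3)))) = 161320 / 2177811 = 0.07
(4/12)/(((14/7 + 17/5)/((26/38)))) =65/1539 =0.04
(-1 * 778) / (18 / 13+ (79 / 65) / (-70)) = -3539900 / 6221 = -569.02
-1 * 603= -603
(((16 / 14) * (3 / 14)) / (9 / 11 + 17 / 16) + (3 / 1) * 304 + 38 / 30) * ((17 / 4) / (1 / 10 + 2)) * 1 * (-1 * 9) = -16636.87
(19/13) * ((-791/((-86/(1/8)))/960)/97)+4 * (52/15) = 769938683/55524352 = 13.87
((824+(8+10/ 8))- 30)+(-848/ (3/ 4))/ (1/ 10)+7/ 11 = -1386367/ 132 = -10502.78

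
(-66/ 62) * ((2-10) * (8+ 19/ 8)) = 2739/ 31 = 88.35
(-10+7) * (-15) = 45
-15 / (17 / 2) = -30 / 17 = -1.76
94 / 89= 1.06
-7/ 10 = -0.70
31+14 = 45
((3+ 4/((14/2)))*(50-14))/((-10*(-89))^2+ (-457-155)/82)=18450/113665279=0.00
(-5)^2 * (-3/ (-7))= 10.71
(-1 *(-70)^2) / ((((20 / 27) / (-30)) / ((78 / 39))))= 396900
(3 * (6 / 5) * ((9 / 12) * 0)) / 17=0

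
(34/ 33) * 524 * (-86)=-1532176/ 33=-46429.58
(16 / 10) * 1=1.60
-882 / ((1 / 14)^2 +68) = -19208 / 1481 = -12.97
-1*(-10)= 10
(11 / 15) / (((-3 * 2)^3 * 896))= -11 / 2903040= -0.00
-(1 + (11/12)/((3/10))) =-73/18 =-4.06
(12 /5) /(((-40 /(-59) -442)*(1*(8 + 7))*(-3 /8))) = 944 /976425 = 0.00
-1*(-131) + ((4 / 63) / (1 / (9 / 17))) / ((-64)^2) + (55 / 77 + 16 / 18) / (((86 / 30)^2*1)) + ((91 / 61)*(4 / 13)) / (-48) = 5409048283327 / 41232049152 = 131.19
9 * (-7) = -63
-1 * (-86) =86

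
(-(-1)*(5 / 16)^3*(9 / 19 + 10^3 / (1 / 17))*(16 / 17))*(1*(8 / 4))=40376125 / 41344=976.59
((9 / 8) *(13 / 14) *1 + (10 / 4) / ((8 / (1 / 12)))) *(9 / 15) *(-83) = -119437 / 2240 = -53.32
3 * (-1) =-3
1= 1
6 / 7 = 0.86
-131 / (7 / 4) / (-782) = 262 / 2737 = 0.10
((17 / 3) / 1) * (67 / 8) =1139 / 24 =47.46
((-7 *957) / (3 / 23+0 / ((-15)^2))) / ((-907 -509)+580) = 4669 / 76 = 61.43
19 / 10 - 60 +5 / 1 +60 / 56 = -1821 / 35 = -52.03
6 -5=1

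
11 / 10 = 1.10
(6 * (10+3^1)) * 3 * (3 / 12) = 58.50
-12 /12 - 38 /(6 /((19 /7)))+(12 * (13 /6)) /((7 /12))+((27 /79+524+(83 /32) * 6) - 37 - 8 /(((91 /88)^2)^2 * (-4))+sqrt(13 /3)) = sqrt(39) /3+138088155046805 /260036252112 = 533.12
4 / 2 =2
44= 44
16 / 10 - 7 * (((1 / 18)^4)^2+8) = -2997429276707 / 55099802880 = -54.40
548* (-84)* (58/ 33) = -889952/ 11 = -80904.73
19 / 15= 1.27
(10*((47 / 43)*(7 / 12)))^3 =4451411125 / 17173512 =259.20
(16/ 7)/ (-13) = -16/ 91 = -0.18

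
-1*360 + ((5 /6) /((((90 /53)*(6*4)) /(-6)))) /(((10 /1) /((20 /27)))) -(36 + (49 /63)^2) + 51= -345.61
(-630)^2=396900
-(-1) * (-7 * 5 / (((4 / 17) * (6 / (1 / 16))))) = -595 / 384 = -1.55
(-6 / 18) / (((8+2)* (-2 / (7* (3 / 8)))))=7 / 160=0.04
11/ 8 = 1.38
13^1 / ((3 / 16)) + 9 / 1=235 / 3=78.33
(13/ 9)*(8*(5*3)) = 173.33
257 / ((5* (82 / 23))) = 5911 / 410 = 14.42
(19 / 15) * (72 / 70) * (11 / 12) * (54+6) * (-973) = -348612 / 5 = -69722.40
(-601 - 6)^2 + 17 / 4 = 1473813 / 4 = 368453.25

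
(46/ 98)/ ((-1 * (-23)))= 1/ 49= 0.02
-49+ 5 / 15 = -146 / 3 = -48.67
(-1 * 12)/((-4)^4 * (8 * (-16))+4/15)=45/122879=0.00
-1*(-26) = 26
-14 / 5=-2.80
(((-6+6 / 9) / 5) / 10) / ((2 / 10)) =-0.53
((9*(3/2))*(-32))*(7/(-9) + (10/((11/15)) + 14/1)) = -127632/11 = -11602.91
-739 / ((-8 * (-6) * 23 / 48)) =-32.13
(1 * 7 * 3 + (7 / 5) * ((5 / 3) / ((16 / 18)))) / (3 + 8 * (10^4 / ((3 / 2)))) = 567 / 1280072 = 0.00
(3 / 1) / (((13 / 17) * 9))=17 / 39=0.44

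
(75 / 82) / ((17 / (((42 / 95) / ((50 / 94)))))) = 2961 / 66215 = 0.04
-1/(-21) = 1/21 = 0.05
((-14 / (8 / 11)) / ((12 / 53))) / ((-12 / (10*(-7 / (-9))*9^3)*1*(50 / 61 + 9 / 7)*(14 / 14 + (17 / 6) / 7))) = 11527213005 / 848656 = 13582.90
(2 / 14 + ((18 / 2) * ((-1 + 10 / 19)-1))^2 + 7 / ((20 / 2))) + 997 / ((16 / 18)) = 131240171 / 101080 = 1298.38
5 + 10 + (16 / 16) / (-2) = 29 / 2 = 14.50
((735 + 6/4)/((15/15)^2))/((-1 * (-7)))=1473/14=105.21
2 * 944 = 1888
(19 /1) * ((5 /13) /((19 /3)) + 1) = 262 /13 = 20.15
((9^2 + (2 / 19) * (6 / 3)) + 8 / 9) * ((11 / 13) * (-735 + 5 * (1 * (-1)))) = -114277460 / 2223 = -51406.86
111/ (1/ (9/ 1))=999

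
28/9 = 3.11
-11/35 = -0.31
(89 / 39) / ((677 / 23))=0.08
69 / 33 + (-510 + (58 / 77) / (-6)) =-117356 / 231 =-508.03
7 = 7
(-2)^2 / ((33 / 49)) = 196 / 33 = 5.94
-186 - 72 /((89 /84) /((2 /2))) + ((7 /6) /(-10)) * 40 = -69052 /267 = -258.62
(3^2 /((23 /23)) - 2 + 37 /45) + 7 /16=5947 /720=8.26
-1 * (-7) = 7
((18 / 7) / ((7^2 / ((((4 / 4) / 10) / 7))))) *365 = 657 / 2401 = 0.27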